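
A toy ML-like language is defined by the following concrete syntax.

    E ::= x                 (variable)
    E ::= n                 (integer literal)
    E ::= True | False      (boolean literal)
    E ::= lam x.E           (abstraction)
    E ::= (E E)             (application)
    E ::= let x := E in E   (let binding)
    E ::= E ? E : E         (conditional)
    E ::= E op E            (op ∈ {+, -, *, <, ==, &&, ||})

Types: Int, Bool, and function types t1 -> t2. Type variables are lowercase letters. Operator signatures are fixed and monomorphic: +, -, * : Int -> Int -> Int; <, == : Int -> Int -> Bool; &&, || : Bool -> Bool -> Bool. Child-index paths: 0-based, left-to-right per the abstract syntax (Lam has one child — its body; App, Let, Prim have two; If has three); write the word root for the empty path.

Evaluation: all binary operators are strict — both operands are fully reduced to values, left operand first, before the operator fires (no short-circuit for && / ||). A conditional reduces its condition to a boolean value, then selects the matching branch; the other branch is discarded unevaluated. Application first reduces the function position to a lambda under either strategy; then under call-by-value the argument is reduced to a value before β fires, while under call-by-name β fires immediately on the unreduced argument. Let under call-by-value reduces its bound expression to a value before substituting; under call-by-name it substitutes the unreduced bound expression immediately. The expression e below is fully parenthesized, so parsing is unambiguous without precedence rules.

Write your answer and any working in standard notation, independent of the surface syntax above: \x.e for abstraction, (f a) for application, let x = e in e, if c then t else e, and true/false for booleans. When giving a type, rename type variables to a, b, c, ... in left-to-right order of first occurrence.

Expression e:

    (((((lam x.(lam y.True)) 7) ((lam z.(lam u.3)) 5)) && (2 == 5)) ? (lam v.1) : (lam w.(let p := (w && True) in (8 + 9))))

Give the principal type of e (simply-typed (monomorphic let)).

Answer: Bool -> Int

Trace:
\y._ : b -> Bool
\x._ : a -> b -> Bool
  unify a -> b -> Bool ~ Int -> c
  unify a ~ Int
  unify b -> Bool ~ c
_ _ : b -> Bool
\u._ : e -> Int
\z._ : d -> e -> Int
  unify d -> e -> Int ~ Int -> f
  unify d ~ Int
  unify e -> Int ~ f
_ _ : e -> Int
  unify b -> Bool ~ (e -> Int) -> g
  unify b ~ e -> Int
  unify Bool ~ g
_ _ : Bool
  unify Bool ~ Bool
  unify Int ~ Int
  unify Int ~ Int
  unify Bool ~ Bool
  unify Bool ~ Bool
\v._ : h -> Int
w : i
  unify i ~ Bool
  unify Bool ~ Bool
let p : Bool
  unify Int ~ Int
  unify Int ~ Int
\w._ : Bool -> Int
  unify h -> Int ~ Bool -> Int
  unify h ~ Bool
  unify Int ~ Int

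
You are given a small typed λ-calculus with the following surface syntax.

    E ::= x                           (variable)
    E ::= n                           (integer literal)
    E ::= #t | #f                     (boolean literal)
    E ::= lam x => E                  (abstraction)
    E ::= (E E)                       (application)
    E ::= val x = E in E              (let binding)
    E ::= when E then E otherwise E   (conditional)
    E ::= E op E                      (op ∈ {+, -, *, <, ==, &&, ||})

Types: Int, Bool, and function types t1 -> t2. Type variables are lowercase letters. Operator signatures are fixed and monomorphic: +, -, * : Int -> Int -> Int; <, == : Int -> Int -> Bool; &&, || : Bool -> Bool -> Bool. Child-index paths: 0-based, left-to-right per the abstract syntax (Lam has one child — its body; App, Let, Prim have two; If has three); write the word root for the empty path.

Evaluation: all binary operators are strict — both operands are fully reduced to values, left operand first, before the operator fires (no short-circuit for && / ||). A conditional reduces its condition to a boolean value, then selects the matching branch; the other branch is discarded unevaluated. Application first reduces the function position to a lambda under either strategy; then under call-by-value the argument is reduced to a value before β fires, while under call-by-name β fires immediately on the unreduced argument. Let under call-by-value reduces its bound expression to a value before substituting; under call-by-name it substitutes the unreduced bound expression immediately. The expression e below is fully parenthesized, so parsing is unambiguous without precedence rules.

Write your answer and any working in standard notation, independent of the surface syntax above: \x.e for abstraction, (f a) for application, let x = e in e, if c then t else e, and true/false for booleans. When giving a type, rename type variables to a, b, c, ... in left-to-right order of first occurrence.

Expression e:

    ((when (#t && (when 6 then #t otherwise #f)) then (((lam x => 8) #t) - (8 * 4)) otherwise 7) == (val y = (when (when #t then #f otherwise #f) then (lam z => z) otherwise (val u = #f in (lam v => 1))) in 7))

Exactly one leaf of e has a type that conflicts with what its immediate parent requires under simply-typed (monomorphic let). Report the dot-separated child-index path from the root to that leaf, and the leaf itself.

Trace:
  unify Bool ~ Bool
  unify Int ~ Bool
  FAIL: mismatch Int ~ Bool

Answer: 0.0.1.0 : 6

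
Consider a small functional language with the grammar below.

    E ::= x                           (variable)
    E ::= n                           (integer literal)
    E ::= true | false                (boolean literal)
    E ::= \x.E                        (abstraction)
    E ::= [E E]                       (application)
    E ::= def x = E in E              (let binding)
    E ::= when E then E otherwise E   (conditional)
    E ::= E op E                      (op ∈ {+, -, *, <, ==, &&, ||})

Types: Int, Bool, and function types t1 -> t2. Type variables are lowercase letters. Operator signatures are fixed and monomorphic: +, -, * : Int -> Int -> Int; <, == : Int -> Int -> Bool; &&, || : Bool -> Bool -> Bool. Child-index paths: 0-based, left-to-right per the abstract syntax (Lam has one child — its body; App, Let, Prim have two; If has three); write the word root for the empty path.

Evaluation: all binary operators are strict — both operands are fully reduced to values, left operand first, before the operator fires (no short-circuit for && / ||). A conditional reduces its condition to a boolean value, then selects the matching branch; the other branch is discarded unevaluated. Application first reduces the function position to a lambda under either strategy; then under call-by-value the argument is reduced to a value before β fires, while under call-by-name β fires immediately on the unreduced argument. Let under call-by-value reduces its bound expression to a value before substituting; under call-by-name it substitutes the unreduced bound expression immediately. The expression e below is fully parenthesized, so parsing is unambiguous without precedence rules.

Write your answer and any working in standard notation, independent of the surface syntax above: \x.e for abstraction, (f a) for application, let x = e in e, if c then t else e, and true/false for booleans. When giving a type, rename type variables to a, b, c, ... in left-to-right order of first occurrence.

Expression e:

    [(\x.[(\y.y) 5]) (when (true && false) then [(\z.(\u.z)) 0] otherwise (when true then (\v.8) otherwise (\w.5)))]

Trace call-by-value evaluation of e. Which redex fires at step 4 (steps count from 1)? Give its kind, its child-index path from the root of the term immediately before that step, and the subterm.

Working:
step 0: ((\x.((\y.y) 5)) (if (true && false) then ((\z.(\u.z)) 0) else (if true then (\v.8) else (\w.5))))
step 1: [delta@1.0] ((\x.((\y.y) 5)) (if false then ((\z.(\u.z)) 0) else (if true then (\v.8) else (\w.5))))
step 2: [if@1] ((\x.((\y.y) 5)) (if true then (\v.8) else (\w.5)))
step 3: [if@1] ((\x.((\y.y) 5)) (\v.8))
step 4: [beta@root] ((\y.y) 5)

Answer: beta at root : ((\x.((\y.y) 5)) (\v.8))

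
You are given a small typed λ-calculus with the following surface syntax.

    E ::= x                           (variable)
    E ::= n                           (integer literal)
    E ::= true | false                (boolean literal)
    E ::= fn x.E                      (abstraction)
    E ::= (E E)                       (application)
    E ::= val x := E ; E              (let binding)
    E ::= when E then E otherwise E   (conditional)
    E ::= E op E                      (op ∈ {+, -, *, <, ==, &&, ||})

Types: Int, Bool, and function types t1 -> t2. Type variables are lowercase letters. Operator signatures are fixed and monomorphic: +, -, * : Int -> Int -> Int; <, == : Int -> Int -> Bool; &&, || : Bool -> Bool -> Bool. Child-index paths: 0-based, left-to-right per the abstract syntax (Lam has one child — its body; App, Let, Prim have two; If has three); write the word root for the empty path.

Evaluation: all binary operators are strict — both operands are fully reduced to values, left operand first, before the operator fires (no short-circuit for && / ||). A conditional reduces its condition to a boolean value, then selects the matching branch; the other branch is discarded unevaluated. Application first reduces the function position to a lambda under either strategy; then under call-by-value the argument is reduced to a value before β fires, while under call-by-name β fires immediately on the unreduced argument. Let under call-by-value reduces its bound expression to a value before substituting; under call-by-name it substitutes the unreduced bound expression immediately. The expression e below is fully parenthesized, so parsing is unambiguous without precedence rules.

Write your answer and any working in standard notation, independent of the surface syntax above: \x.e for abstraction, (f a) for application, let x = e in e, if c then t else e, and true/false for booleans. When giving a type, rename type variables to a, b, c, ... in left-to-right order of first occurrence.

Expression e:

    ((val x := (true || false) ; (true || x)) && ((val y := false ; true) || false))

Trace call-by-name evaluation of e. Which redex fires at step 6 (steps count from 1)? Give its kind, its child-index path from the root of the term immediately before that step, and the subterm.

Working:
step 0: ((let x = (true || false) in (true || x)) && ((let y = false in true) || false))
step 1: [let@0] ((true || (true || false)) && ((let y = false in true) || false))
step 2: [delta@0.1] ((true || true) && ((let y = false in true) || false))
step 3: [delta@0] (true && ((let y = false in true) || false))
step 4: [let@1.0] (true && (true || false))
step 5: [delta@1] (true && true)
step 6: [delta@root] true

Answer: delta at root : (true && true)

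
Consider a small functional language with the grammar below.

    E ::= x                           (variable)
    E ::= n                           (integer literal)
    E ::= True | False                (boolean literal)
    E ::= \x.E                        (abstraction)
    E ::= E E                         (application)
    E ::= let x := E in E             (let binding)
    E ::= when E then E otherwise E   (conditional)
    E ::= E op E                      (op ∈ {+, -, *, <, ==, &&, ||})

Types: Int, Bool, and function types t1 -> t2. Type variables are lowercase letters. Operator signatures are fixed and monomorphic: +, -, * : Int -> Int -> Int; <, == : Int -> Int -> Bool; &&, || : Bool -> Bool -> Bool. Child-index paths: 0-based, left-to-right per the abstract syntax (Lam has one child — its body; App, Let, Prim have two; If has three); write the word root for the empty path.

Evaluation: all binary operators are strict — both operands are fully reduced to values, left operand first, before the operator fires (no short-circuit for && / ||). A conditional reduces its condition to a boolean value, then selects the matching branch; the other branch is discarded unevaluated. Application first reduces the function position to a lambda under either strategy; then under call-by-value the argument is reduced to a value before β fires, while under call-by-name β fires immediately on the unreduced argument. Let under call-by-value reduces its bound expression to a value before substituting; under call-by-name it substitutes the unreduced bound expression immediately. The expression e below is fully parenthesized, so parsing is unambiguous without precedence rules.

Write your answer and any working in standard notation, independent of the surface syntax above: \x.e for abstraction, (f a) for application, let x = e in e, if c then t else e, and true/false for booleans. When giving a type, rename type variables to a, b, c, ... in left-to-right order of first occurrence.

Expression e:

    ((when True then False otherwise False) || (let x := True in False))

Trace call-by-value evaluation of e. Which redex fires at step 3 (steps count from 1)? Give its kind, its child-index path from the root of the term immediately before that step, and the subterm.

Answer: delta at root : (false || false)

Working:
step 0: ((if true then false else false) || (let x = true in false))
step 1: [if@0] (false || (let x = true in false))
step 2: [let@1] (false || false)
step 3: [delta@root] false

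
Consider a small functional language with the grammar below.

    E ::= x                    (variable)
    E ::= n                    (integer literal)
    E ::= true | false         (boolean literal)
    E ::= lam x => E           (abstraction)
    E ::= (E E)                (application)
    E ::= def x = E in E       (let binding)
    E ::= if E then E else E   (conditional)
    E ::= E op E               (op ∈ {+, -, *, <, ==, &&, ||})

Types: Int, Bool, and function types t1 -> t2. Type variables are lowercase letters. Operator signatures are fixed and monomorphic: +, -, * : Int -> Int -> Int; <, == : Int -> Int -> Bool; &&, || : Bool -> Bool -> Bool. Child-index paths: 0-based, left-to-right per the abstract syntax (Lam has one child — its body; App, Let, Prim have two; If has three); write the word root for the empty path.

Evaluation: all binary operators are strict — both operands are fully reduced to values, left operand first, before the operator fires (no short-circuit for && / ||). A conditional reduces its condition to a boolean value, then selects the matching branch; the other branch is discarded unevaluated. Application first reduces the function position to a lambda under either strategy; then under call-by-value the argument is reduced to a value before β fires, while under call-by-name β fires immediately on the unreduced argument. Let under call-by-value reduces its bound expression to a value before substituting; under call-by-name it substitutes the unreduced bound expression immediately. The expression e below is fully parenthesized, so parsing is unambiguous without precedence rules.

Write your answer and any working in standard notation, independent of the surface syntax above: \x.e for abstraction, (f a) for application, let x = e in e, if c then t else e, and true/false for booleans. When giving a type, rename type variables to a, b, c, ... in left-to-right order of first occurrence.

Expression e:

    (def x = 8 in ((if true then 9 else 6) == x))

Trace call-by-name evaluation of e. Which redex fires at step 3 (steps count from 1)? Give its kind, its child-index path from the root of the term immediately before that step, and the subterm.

Trace:
step 0: (let x = 8 in ((if true then 9 else 6) == x))
step 1: [let@root] ((if true then 9 else 6) == 8)
step 2: [if@0] (9 == 8)
step 3: [delta@root] false

Answer: delta at root : (9 == 8)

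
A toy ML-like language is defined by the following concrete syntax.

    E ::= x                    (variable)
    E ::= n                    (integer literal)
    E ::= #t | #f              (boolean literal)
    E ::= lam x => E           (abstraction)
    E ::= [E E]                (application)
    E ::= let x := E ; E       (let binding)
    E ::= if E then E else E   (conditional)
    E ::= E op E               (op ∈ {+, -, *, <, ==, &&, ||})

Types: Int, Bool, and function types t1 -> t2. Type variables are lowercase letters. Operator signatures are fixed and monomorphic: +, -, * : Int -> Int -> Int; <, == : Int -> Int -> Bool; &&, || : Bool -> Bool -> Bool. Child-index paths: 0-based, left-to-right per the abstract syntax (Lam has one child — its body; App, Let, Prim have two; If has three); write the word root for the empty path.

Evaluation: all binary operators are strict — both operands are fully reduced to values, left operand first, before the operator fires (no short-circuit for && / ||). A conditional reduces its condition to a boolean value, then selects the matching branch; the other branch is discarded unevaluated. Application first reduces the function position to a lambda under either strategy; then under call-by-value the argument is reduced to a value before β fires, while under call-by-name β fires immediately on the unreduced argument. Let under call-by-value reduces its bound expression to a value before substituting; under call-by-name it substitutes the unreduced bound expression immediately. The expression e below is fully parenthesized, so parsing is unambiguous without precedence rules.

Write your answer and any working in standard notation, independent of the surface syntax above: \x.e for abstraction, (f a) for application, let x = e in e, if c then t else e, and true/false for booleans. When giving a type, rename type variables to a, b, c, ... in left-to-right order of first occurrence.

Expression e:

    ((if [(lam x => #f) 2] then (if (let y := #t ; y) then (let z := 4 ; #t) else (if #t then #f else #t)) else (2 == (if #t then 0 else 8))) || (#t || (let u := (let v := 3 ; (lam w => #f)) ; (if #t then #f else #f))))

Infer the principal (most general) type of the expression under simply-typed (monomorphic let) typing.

Working:
\x._ : a -> Bool
  unify a -> Bool ~ Int -> b
  unify a ~ Int
  unify Bool ~ b
_ _ : Bool
  unify Bool ~ Bool
let y : Bool
y : Bool
  unify Bool ~ Bool
let z : Int
  unify Bool ~ Bool
  unify Bool ~ Bool
  unify Bool ~ Bool
  unify Int ~ Int
  unify Bool ~ Bool
  unify Int ~ Int
  unify Int ~ Int
  unify Bool ~ Bool
  unify Bool ~ Bool
  unify Bool ~ Bool
let v : Int
\w._ : c -> Bool
let u : c -> Bool
  unify Bool ~ Bool
  unify Bool ~ Bool
  unify Bool ~ Bool
  unify Bool ~ Bool

Answer: Bool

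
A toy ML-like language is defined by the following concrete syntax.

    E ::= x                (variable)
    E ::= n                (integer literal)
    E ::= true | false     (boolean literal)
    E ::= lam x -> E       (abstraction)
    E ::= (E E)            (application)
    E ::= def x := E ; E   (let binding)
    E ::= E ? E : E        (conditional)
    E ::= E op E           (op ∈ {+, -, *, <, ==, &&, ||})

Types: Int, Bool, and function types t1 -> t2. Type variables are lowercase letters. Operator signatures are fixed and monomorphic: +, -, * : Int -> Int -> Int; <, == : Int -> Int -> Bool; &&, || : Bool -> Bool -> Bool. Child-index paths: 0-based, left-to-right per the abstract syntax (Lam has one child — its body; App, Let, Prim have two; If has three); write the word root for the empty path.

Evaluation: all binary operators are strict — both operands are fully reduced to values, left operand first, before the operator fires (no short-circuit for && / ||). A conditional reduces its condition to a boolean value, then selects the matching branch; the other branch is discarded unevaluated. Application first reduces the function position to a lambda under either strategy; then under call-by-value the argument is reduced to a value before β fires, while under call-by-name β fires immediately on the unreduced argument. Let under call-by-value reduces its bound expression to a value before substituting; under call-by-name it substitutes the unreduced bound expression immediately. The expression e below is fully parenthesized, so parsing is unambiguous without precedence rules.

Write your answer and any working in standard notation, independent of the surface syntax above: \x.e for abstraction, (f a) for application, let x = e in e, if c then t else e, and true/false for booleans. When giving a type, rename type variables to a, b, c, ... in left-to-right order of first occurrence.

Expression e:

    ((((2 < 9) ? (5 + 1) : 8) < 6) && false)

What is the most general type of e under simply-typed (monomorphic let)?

Answer: Bool

Working:
  unify Int ~ Int
  unify Int ~ Int
  unify Bool ~ Bool
  unify Int ~ Int
  unify Int ~ Int
  unify Int ~ Int
  unify Int ~ Int
  unify Int ~ Int
  unify Bool ~ Bool
  unify Bool ~ Bool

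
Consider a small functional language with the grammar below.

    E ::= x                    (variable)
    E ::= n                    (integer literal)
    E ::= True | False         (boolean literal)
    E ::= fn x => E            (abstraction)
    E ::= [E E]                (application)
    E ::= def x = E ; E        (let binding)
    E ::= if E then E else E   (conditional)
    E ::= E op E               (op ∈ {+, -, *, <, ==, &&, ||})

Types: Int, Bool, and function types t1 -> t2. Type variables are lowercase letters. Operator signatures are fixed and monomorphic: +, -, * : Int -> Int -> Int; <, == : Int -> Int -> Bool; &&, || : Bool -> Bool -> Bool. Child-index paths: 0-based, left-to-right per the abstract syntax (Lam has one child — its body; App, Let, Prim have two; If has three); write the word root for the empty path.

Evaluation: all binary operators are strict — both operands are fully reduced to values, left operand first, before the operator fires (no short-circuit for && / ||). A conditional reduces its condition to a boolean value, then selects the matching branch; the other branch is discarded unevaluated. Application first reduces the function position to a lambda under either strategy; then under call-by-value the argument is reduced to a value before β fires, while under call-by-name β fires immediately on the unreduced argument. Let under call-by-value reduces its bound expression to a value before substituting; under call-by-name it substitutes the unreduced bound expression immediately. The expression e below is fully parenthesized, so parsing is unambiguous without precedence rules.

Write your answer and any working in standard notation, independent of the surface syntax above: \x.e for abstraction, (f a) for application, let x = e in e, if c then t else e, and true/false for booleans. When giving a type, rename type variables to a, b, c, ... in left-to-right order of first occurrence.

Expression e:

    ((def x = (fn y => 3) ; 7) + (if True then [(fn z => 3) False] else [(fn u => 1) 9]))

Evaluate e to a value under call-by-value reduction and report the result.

Answer: 10

Working:
step 0: ((let x = (\y.3) in 7) + (if true then ((\z.3) false) else ((\u.1) 9)))
step 1: [let@0] (7 + (if true then ((\z.3) false) else ((\u.1) 9)))
step 2: [if@1] (7 + ((\z.3) false))
step 3: [beta@1] (7 + 3)
step 4: [delta@root] 10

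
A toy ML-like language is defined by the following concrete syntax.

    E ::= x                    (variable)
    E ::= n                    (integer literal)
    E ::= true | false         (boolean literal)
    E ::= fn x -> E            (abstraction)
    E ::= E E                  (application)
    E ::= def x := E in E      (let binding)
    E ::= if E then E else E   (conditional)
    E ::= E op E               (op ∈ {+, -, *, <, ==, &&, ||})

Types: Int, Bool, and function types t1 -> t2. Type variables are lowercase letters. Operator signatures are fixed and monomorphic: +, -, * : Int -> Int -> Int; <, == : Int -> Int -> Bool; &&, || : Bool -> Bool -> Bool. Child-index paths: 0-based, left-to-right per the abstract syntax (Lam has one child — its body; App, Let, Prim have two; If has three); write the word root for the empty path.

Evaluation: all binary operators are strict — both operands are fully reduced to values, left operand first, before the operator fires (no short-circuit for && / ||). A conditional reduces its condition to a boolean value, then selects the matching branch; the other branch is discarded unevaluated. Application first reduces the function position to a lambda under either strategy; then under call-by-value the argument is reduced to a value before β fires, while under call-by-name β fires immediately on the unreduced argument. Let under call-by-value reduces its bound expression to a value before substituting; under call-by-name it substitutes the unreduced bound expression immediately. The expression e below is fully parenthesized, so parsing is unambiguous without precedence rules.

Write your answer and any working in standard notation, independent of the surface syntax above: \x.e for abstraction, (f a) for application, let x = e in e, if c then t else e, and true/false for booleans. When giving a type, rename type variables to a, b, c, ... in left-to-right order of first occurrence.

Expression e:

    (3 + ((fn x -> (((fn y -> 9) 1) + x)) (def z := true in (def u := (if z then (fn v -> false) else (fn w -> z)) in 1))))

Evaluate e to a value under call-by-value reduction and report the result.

Derivation:
step 0: (3 + ((\x.(((\y.9) 1) + x)) (let z = true in (let u = (if z then (\v.false) else (\w.z)) in 1))))
step 1: [let@1.1] (3 + ((\x.(((\y.9) 1) + x)) (let u = (if true then (\v.false) else (\w.true)) in 1)))
step 2: [if@1.1.0] (3 + ((\x.(((\y.9) 1) + x)) (let u = (\v.false) in 1)))
step 3: [let@1.1] (3 + ((\x.(((\y.9) 1) + x)) 1))
step 4: [beta@1] (3 + (((\y.9) 1) + 1))
step 5: [beta@1.0] (3 + (9 + 1))
step 6: [delta@1] (3 + 10)
step 7: [delta@root] 13

Answer: 13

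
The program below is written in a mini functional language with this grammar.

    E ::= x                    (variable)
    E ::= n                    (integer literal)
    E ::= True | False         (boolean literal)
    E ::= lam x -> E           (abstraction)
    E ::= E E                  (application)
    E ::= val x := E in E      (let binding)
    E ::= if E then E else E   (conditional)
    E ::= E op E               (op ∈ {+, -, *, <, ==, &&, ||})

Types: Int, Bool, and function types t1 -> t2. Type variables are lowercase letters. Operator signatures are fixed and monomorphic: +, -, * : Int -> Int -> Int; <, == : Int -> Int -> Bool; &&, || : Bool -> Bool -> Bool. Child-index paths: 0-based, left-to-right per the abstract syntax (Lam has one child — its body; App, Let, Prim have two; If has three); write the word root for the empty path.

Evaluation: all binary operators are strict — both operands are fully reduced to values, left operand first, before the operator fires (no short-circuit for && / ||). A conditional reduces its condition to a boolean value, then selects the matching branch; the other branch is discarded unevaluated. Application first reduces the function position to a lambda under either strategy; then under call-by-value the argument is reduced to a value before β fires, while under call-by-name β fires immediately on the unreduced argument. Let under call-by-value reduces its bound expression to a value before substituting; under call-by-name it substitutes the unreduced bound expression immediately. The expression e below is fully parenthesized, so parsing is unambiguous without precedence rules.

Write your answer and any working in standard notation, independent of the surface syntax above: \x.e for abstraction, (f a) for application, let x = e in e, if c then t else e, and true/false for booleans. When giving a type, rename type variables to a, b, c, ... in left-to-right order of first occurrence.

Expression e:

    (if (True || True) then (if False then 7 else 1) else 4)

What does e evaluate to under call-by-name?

Answer: 1

Derivation:
step 0: (if (true || true) then (if false then 7 else 1) else 4)
step 1: [delta@0] (if true then (if false then 7 else 1) else 4)
step 2: [if@root] (if false then 7 else 1)
step 3: [if@root] 1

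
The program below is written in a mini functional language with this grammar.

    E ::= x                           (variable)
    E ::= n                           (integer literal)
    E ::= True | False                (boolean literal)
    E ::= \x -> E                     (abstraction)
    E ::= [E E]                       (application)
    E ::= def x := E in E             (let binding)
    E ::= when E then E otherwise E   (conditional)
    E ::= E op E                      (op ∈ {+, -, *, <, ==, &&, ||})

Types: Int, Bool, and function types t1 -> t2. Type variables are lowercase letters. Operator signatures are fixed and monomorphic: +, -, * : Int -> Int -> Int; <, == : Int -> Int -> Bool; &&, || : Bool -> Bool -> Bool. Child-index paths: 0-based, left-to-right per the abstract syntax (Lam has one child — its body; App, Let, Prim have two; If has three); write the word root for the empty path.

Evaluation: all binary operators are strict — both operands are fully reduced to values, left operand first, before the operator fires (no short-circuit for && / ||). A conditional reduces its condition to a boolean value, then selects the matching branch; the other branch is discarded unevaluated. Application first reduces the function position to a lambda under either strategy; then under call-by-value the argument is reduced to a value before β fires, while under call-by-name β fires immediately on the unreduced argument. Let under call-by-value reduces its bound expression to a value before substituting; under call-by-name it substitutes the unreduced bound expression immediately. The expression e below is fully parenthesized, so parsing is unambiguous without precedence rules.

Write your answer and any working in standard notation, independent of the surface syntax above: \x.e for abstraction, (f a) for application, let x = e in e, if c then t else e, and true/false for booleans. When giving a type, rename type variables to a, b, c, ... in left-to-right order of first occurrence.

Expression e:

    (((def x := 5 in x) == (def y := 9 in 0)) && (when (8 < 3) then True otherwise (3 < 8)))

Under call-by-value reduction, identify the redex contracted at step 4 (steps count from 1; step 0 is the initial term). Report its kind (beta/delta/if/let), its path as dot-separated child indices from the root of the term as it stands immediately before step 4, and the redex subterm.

Answer: delta at 1.0 : (8 < 3)

Trace:
step 0: (((let x = 5 in x) == (let y = 9 in 0)) && (if (8 < 3) then true else (3 < 8)))
step 1: [let@0.0] ((5 == (let y = 9 in 0)) && (if (8 < 3) then true else (3 < 8)))
step 2: [let@0.1] ((5 == 0) && (if (8 < 3) then true else (3 < 8)))
step 3: [delta@0] (false && (if (8 < 3) then true else (3 < 8)))
step 4: [delta@1.0] (false && (if false then true else (3 < 8)))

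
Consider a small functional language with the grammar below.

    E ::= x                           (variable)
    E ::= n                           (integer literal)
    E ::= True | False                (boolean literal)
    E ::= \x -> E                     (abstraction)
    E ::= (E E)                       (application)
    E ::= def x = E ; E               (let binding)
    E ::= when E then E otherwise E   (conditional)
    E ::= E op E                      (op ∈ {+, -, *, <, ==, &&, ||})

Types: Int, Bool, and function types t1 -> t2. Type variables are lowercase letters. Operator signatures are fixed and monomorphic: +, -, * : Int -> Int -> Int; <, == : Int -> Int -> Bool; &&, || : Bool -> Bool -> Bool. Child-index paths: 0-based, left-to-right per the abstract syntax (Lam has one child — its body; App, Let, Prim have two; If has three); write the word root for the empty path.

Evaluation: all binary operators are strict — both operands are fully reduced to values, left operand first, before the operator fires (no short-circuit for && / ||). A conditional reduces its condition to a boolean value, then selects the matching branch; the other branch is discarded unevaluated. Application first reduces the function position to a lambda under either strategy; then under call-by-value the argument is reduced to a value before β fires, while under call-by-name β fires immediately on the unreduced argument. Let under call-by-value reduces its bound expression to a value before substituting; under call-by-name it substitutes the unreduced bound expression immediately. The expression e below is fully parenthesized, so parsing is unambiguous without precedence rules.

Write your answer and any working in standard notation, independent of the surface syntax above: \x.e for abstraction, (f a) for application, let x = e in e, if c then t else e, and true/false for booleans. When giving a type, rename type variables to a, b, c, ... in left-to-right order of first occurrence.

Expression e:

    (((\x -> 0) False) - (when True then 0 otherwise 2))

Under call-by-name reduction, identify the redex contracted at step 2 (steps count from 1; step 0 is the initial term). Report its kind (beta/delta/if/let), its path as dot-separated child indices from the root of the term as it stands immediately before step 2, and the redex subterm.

Answer: if at 1 : (if true then 0 else 2)

Trace:
step 0: (((\x.0) false) - (if true then 0 else 2))
step 1: [beta@0] (0 - (if true then 0 else 2))
step 2: [if@1] (0 - 0)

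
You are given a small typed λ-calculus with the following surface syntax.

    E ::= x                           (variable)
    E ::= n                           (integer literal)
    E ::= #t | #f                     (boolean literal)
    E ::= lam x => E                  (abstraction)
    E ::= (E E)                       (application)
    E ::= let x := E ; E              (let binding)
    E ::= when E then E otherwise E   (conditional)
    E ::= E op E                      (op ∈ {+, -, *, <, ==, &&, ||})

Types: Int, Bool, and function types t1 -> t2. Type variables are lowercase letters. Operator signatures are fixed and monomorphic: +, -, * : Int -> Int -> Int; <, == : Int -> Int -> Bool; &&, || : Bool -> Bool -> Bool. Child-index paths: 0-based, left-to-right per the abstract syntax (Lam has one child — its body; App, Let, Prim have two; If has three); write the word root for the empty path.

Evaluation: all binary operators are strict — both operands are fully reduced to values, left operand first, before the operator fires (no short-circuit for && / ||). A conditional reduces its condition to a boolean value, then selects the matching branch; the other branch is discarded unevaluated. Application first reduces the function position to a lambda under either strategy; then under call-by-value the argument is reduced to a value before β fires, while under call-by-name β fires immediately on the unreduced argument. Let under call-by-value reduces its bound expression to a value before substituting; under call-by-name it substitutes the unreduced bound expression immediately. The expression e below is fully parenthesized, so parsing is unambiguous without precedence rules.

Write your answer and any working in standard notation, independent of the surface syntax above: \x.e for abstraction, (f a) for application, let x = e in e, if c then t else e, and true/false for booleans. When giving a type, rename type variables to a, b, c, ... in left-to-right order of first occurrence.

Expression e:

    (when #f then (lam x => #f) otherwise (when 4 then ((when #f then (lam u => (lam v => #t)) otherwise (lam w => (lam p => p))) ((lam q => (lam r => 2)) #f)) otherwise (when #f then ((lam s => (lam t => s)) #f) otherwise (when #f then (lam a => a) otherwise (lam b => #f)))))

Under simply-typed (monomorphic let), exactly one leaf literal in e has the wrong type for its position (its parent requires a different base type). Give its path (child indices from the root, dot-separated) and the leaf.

Answer: 2.0 : 4

Trace:
  unify Bool ~ Bool
\x._ : a -> Bool
  unify Int ~ Bool
  FAIL: mismatch Int ~ Bool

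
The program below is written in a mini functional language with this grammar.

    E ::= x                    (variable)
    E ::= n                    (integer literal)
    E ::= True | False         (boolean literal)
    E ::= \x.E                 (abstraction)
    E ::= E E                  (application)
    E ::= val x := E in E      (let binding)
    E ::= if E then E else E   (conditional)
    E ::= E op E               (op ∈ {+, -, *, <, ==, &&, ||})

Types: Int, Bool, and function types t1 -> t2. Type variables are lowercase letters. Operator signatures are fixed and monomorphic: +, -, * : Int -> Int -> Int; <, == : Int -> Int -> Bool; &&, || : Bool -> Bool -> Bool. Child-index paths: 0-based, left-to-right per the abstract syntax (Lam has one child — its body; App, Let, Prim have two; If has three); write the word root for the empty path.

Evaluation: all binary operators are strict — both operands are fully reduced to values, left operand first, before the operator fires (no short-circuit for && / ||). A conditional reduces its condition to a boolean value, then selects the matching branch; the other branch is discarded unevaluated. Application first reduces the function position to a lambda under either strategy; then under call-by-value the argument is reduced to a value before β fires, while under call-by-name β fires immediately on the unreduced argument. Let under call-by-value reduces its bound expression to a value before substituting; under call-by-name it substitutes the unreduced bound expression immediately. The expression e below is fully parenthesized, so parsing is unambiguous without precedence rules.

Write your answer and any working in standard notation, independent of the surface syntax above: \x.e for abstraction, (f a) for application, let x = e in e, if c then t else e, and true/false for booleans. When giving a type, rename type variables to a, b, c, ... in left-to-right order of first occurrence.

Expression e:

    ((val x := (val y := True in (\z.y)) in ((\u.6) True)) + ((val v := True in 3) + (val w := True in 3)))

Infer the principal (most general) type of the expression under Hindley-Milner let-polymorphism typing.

Trace:
let y : Bool
y : Bool
\z._ : a -> Bool
let x : forall. a -> Bool
\u._ : b -> Int
  unify b -> Int ~ Bool -> c
  unify b ~ Bool
  unify Int ~ c
_ _ : Int
  unify Int ~ Int
let v : Bool
  unify Int ~ Int
let w : Bool
  unify Int ~ Int
  unify Int ~ Int

Answer: Int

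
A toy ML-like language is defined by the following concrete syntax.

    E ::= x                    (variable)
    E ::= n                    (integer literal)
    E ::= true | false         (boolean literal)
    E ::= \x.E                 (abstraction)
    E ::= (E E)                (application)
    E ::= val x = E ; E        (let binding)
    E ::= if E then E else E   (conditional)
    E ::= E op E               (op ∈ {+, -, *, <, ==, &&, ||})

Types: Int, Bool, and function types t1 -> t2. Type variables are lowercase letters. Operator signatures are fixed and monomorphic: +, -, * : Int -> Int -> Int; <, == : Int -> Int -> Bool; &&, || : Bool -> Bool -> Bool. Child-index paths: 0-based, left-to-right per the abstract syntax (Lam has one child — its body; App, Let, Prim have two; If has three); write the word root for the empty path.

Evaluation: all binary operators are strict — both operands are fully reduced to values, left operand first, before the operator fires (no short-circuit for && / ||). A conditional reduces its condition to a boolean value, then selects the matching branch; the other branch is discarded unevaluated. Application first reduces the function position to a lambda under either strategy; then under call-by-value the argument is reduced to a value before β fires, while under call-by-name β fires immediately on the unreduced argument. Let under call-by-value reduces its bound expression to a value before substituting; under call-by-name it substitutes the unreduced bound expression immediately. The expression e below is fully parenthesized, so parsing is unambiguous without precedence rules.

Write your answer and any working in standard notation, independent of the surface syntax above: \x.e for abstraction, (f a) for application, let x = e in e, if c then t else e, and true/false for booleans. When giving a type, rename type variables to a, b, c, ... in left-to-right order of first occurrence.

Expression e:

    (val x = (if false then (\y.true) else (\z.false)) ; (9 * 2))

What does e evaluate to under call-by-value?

Answer: 18

Derivation:
step 0: (let x = (if false then (\y.true) else (\z.false)) in (9 * 2))
step 1: [if@0] (let x = (\z.false) in (9 * 2))
step 2: [let@root] (9 * 2)
step 3: [delta@root] 18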